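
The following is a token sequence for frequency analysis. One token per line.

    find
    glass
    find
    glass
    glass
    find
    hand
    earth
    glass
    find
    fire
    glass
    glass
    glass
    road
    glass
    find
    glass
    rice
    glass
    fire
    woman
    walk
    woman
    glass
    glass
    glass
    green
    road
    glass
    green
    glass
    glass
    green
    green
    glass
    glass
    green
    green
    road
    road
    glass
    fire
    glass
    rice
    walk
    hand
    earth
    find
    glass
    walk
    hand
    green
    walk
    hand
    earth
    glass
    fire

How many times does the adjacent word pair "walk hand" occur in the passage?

Scanning the 57 overlapping bigram windows for "walk hand":
  position 46–47: walk hand
  position 51–52: walk hand
  position 54–55: walk hand

3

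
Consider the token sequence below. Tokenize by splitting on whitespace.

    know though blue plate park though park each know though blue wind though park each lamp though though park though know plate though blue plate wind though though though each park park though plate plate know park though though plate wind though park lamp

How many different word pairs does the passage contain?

44 tokens → 43 bigram windows in total.
Repeated bigrams (each contributes count−1 duplicates):
  park though: 4
  though park: 4
  though though: 4
  though blue: 3
  wind though: 3
  blue plate: 2
  know though: 2
  park each: 2
  … (2 more repeated)
18 duplicate windows → 43 − 18 = 25 distinct.

25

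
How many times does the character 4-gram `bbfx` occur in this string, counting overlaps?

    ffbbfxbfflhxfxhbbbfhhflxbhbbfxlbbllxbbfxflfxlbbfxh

4

Sliding a length-4 window over the 50 characters (47 positions):
  position 3–6: bbfx
  position 27–30: bbfx
  position 37–40: bbfx
  position 46–49: bbfx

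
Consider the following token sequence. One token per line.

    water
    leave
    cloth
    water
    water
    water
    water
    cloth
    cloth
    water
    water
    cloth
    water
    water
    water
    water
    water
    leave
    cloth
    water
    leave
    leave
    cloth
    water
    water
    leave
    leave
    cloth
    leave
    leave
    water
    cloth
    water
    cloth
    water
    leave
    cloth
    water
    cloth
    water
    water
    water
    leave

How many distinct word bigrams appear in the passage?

43 tokens → 42 bigram windows in total.
Repeated bigrams (each contributes count−1 duplicates):
  water water: 11
  cloth water: 9
  water leave: 6
  leave cloth: 5
  water cloth: 5
  leave leave: 3
33 duplicate windows → 42 − 33 = 9 distinct.

9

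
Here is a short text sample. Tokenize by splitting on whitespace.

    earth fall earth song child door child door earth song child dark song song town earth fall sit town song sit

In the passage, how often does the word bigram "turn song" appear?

Scanning the 20 overlapping bigram windows for "turn song":
  (none found)

0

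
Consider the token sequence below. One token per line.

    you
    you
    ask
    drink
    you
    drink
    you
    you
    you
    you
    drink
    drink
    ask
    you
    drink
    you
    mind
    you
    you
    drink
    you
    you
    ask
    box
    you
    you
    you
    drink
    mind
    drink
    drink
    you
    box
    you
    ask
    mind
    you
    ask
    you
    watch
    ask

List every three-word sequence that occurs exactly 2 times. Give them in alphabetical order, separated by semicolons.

Trigram counts meeting the condition (exactly 2 times):
  drink you you: 2
  you you ask: 2

drink you you; you you ask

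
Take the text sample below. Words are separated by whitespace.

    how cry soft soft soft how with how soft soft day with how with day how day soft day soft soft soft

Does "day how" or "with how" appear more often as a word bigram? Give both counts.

"day how": 1 occurrence
"with how": 2 occurrences

"with how" (2 vs 1)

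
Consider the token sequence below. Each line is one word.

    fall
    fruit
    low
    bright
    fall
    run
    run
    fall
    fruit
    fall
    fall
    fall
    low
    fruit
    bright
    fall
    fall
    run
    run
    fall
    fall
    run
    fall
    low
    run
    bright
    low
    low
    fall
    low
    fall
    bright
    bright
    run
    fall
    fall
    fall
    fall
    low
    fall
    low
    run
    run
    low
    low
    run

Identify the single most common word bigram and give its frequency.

Bigram frequencies (highest first):
  fall fall: 7
  fall low: 5
  run fall: 4
  fall run: 3
  run run: 3
  low run: 3
  … (15 more, each ≤ 3)

"fall fall", 7 times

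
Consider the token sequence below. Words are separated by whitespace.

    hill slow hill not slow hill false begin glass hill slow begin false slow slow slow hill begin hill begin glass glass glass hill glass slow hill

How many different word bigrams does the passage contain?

17

27 tokens → 26 bigram windows in total.
Repeated bigrams (each contributes count−1 duplicates):
  slow hill: 4
  begin glass: 2
  glass glass: 2
  glass hill: 2
  hill begin: 2
  hill slow: 2
  slow slow: 2
9 duplicate windows → 26 − 9 = 17 distinct.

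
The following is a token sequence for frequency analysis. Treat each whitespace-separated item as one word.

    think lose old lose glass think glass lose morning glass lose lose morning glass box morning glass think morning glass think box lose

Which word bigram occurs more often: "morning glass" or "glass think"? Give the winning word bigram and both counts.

"morning glass": 4 occurrences
"glass think": 3 occurrences

"morning glass" (4 vs 3)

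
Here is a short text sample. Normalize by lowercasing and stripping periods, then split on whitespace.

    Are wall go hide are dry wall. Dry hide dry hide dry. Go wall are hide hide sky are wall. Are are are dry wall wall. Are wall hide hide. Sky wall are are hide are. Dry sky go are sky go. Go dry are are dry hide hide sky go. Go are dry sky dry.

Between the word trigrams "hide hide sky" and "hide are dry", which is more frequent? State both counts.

"hide hide sky" (3 vs 2)

"hide hide sky": 3 occurrences
"hide are dry": 2 occurrences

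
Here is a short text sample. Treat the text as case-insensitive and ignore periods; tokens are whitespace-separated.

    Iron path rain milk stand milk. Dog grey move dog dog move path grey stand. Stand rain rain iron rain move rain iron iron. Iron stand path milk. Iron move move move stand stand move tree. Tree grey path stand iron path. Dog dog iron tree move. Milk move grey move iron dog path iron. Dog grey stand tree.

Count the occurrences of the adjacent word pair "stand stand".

Scanning the 58 overlapping bigram windows for "stand stand":
  position 15–16: stand stand
  position 33–34: stand stand

2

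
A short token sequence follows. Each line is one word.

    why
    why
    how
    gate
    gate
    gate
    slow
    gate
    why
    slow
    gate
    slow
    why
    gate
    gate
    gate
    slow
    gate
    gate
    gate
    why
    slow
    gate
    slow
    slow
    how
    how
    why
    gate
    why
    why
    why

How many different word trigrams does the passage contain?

23

32 tokens → 30 trigram windows in total.
Repeated trigrams (each contributes count−1 duplicates):
  gate gate gate: 3
  gate gate slow: 2
  gate slow gate: 2
  gate why slow: 2
  slow gate slow: 2
  why slow gate: 2
7 duplicate windows → 30 − 7 = 23 distinct.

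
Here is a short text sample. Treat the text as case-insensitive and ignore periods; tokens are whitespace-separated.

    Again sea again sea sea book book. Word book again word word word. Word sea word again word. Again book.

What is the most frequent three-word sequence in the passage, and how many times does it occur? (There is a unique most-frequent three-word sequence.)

Trigram frequencies (highest first):
  word word word: 2
  again sea again: 1
  sea again sea: 1
  again sea sea: 1
  sea sea book: 1
  sea book book: 1
  … (11 more, each ≤ 1)

"word word word", 2 times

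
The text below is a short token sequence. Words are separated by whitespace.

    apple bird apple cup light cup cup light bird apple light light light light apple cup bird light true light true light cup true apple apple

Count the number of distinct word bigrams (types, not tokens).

26 tokens → 25 bigram windows in total.
Repeated bigrams (each contributes count−1 duplicates):
  light light: 3
  apple cup: 2
  bird apple: 2
  cup light: 2
  light cup: 2
  light true: 2
  true light: 2
8 duplicate windows → 25 − 8 = 17 distinct.

17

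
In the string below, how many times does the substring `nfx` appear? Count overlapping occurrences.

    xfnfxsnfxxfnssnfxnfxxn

4

Sliding a length-3 window over the 22 characters (20 positions):
  position 3–5: nfx
  position 7–9: nfx
  position 15–17: nfx
  position 18–20: nfx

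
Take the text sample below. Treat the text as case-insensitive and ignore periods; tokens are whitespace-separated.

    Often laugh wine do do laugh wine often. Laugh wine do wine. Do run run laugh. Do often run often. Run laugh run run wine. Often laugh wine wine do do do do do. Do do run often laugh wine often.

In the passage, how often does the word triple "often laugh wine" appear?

Scanning the 39 overlapping trigram windows for "often laugh wine":
  position 1–3: often laugh wine
  position 8–10: often laugh wine
  position 26–28: often laugh wine
  position 38–40: often laugh wine

4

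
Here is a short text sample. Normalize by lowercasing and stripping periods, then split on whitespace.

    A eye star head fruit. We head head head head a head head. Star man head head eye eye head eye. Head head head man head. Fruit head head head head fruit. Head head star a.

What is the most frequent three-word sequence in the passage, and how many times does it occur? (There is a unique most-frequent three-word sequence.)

Trigram frequencies (highest first):
  head head head: 5
  head head star: 2
  head fruit head: 2
  fruit head head: 2
  a eye star: 1
  eye star head: 1
  … (21 more, each ≤ 1)

"head head head", 5 times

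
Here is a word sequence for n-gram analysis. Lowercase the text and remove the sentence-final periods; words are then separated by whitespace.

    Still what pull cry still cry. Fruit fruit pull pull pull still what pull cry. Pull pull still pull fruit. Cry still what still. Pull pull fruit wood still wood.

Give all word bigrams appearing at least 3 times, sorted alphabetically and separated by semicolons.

Bigram counts meeting the condition (at least 3 times):
  pull pull: 4
  still what: 3

pull pull; still what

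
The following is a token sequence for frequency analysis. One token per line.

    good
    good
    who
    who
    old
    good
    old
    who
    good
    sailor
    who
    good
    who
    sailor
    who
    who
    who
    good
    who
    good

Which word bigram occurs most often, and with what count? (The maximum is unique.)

Bigram frequencies (highest first):
  who good: 4
  good who: 3
  who who: 3
  sailor who: 2
  good good: 1
  who old: 1
  … (5 more, each ≤ 1)

"who good", 4 times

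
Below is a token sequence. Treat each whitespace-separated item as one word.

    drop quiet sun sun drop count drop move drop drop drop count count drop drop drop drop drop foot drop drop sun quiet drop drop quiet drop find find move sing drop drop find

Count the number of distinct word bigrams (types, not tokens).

34 tokens → 33 bigram windows in total.
Repeated bigrams (each contributes count−1 duplicates):
  drop drop: 9
  count drop: 2
  drop count: 2
  drop find: 2
  drop quiet: 2
  quiet drop: 2
13 duplicate windows → 33 − 13 = 20 distinct.

20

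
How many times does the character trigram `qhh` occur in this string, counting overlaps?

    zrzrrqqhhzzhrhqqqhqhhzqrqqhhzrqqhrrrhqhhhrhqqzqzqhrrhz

4

Sliding a length-3 window over the 54 characters (52 positions):
  position 7–9: qhh
  position 19–21: qhh
  position 26–28: qhh
  position 38–40: qhh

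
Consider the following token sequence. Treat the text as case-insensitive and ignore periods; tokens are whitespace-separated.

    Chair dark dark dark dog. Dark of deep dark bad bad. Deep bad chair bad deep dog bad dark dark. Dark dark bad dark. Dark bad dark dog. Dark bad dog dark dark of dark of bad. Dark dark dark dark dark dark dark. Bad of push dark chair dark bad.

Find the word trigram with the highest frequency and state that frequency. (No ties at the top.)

"dark dark dark", 8 times

Trigram frequencies (highest first):
  dark dark dark: 8
  bad dark dark: 3
  dark dark bad: 3
  dark dog dark: 2
  dark bad dark: 2
  chair dark dark: 1
  … (30 more, each ≤ 1)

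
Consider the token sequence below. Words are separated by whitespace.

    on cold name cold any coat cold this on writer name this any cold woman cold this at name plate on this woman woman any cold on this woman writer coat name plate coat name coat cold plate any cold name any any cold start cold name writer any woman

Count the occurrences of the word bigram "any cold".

Scanning the 49 overlapping bigram windows for "any cold":
  position 13–14: any cold
  position 25–26: any cold
  position 39–40: any cold
  position 43–44: any cold

4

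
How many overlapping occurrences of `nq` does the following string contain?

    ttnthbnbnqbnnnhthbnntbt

1

Sliding a length-2 window over the 23 characters (22 positions):
  position 9–10: nq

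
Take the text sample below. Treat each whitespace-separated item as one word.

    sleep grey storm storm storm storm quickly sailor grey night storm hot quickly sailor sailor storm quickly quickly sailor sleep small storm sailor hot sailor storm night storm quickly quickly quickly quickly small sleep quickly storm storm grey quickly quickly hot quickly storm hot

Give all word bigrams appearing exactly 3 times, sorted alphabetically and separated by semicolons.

quickly sailor; storm quickly

Bigram counts meeting the condition (exactly 3 times):
  quickly sailor: 3
  storm quickly: 3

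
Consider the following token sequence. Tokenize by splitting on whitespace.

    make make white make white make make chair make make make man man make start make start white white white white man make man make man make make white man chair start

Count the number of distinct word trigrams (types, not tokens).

32 tokens → 30 trigram windows in total.
Repeated trigrams (each contributes count−1 duplicates):
  make make white: 2
  make man make: 2
  make white make: 2
  man make man: 2
  white white white: 2
5 duplicate windows → 30 − 5 = 25 distinct.

25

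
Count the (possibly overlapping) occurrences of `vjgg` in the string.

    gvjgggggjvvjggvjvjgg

Sliding a length-4 window over the 20 characters (17 positions):
  position 2–5: vjgg
  position 11–14: vjgg
  position 17–20: vjgg

3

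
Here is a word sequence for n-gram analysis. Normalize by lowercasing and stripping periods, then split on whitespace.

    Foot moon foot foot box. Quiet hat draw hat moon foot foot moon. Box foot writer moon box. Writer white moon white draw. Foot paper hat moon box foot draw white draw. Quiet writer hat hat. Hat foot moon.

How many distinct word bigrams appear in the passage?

28

39 tokens → 38 bigram windows in total.
Repeated bigrams (each contributes count−1 duplicates):
  foot moon: 3
  moon box: 3
  box foot: 2
  foot foot: 2
  hat hat: 2
  hat moon: 2
  moon foot: 2
  white draw: 2
10 duplicate windows → 38 − 10 = 28 distinct.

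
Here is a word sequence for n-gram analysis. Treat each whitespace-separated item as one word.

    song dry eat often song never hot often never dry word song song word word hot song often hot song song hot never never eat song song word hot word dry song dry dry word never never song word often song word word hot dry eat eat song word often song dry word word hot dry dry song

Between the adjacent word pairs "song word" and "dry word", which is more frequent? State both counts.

"song word": 5 occurrences
"dry word": 3 occurrences

"song word" (5 vs 3)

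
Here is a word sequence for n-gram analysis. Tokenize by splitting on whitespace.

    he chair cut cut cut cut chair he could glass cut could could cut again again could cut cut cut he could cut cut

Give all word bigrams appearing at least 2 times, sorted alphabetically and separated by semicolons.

could cut; cut cut; he could

Bigram counts meeting the condition (at least 2 times):
  could cut: 3
  cut cut: 6
  he could: 2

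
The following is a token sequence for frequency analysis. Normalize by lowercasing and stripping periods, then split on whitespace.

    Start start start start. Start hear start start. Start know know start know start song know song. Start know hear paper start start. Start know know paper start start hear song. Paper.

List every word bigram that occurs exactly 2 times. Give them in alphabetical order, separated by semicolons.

Bigram counts meeting the condition (exactly 2 times):
  know know: 2
  know start: 2
  paper start: 2
  start hear: 2

know know; know start; paper start; start hear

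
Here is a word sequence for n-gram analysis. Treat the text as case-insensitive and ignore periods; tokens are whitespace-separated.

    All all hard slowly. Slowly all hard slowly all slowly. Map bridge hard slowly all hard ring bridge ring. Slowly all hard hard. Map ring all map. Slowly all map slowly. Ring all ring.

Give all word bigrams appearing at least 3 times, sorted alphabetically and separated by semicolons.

Bigram counts meeting the condition (at least 3 times):
  all hard: 4
  hard slowly: 3
  slowly all: 5

all hard; hard slowly; slowly all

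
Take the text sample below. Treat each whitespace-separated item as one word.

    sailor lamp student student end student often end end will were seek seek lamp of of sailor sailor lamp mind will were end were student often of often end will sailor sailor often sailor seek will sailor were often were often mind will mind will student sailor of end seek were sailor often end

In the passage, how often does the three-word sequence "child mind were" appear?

Scanning the 52 overlapping trigram windows for "child mind were":
  (none found)

0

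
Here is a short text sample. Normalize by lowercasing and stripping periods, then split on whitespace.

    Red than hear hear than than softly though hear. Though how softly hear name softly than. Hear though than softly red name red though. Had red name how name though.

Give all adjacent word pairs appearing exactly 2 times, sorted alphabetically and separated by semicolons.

hear though; red name; than hear; than softly

Bigram counts meeting the condition (exactly 2 times):
  hear though: 2
  red name: 2
  than hear: 2
  than softly: 2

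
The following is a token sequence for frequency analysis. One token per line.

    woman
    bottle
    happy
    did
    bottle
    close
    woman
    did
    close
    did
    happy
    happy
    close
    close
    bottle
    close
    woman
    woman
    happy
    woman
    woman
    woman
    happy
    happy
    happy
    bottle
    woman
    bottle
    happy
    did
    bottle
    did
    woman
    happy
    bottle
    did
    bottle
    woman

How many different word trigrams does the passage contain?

31

38 tokens → 36 trigram windows in total.
Repeated trigrams (each contributes count−1 duplicates):
  bottle close woman: 2
  bottle happy did: 2
  happy did bottle: 2
  woman bottle happy: 2
  woman woman happy: 2
5 duplicate windows → 36 − 5 = 31 distinct.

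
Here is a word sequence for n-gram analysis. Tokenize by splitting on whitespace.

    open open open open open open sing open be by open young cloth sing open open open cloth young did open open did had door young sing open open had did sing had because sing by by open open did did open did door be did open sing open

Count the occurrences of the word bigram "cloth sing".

Scanning the 48 overlapping bigram windows for "cloth sing":
  position 13–14: cloth sing

1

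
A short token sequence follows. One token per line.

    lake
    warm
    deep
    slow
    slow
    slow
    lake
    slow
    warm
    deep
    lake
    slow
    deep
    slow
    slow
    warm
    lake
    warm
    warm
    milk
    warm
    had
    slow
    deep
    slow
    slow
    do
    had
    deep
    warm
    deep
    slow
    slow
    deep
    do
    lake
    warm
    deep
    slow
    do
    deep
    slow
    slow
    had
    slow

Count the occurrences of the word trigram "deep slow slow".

Scanning the 43 overlapping trigram windows for "deep slow slow":
  position 3–5: deep slow slow
  position 13–15: deep slow slow
  position 24–26: deep slow slow
  position 31–33: deep slow slow
  position 41–43: deep slow slow

5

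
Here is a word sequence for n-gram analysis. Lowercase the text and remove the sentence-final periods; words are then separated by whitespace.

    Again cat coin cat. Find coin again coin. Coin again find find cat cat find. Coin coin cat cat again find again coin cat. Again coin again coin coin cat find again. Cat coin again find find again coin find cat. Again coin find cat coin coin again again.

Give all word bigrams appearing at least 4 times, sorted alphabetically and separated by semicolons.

Bigram counts meeting the condition (at least 4 times):
  again coin: 6
  coin again: 5
  coin cat: 4
  coin coin: 4

again coin; coin again; coin cat; coin coin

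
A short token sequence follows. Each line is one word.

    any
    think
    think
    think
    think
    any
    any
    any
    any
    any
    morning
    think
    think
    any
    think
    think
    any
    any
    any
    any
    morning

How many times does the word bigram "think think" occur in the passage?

Scanning the 20 overlapping bigram windows for "think think":
  position 2–3: think think
  position 3–4: think think
  position 4–5: think think
  position 12–13: think think
  position 15–16: think think

5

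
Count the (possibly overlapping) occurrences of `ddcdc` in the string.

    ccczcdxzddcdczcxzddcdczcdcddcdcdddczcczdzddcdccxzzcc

4

Sliding a length-5 window over the 52 characters (48 positions):
  position 9–13: ddcdc
  position 18–22: ddcdc
  position 27–31: ddcdc
  position 42–46: ddcdc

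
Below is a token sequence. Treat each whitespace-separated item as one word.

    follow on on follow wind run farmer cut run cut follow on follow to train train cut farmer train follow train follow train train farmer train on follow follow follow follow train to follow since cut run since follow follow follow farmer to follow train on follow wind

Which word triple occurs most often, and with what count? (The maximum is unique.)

"follow follow follow", 3 times

Trigram frequencies (highest first):
  follow follow follow: 3
  on follow wind: 2
  train follow train: 2
  train on follow: 2
  follow on on: 1
  on on follow: 1
  … (35 more, each ≤ 1)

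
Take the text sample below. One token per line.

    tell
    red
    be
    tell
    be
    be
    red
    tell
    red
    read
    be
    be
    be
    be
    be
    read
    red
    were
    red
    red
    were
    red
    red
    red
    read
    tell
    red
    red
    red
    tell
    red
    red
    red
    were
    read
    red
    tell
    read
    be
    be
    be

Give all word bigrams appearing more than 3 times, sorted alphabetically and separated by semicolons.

Bigram counts meeting the condition (more than 3 times):
  be be: 7
  red red: 7
  tell red: 4

be be; red red; tell red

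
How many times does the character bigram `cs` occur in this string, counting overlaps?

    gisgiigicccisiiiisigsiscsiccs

2

Sliding a length-2 window over the 29 characters (28 positions):
  position 24–25: cs
  position 28–29: cs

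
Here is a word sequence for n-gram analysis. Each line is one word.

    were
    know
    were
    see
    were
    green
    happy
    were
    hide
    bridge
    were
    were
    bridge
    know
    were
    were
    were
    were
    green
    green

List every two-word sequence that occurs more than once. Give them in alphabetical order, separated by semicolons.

Bigram counts meeting the condition (more than once):
  know were: 2
  were green: 2
  were were: 4

know were; were green; were were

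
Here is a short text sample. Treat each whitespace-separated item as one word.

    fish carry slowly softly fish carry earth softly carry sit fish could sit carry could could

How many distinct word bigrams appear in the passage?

16 tokens → 15 bigram windows in total.
Repeated bigrams (each contributes count−1 duplicates):
  fish carry: 2
1 duplicate windows → 15 − 1 = 14 distinct.

14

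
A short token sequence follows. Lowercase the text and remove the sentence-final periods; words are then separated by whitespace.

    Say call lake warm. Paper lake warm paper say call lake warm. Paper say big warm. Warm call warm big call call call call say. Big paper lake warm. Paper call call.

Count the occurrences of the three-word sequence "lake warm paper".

Scanning the 30 overlapping trigram windows for "lake warm paper":
  position 3–5: lake warm paper
  position 6–8: lake warm paper
  position 11–13: lake warm paper
  position 28–30: lake warm paper

4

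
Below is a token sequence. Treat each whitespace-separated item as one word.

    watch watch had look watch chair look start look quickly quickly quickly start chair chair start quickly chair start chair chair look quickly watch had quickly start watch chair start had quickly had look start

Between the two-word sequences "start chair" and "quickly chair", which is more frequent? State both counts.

"start chair": 2 occurrences
"quickly chair": 1 occurrence

"start chair" (2 vs 1)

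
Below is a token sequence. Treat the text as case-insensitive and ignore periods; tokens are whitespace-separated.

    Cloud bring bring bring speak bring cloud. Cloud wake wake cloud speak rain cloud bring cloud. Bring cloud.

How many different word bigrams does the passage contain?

12

18 tokens → 17 bigram windows in total.
Repeated bigrams (each contributes count−1 duplicates):
  bring cloud: 3
  cloud bring: 3
  bring bring: 2
5 duplicate windows → 17 − 5 = 12 distinct.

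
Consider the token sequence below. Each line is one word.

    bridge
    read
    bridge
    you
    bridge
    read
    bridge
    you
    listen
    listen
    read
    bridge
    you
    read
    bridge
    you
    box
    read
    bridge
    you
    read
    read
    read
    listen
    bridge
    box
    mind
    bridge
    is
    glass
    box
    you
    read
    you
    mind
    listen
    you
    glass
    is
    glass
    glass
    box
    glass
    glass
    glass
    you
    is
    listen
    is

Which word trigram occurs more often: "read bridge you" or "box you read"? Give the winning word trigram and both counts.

"read bridge you": 5 occurrences
"box you read": 1 occurrence

"read bridge you" (5 vs 1)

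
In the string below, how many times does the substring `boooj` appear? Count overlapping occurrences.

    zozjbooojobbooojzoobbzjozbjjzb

Sliding a length-5 window over the 30 characters (26 positions):
  position 5–9: boooj
  position 12–16: boooj

2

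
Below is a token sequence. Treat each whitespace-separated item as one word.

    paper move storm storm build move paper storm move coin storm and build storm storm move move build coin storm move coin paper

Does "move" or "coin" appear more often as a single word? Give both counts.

"move": 6 occurrences
"coin": 3 occurrences

"move" (6 vs 3)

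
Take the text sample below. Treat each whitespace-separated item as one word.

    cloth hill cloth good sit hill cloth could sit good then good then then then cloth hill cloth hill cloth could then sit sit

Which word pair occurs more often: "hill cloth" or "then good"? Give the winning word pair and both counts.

"hill cloth": 4 occurrences
"then good": 1 occurrence

"hill cloth" (4 vs 1)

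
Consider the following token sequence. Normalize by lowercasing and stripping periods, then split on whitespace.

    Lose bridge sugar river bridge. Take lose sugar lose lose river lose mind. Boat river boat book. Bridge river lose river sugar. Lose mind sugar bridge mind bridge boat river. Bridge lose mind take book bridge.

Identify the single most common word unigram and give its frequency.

Unigram frequencies (highest first):
  lose: 8
  bridge: 7
  river: 6
  sugar: 4
  mind: 4
  boat: 3
  … (2 more, each ≤ 2)

"lose", 8 times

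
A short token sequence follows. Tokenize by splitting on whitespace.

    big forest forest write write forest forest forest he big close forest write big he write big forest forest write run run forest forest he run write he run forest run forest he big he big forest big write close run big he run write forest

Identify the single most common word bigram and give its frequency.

Bigram frequencies (highest first):
  forest forest: 5
  big forest: 3
  forest write: 3
  forest he: 3
  he big: 3
  big he: 3
  … (18 more, each ≤ 3)

"forest forest", 5 times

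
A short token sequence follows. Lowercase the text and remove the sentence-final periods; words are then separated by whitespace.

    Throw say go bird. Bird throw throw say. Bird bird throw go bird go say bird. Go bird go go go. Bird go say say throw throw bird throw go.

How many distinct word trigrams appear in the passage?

23

30 tokens → 28 trigram windows in total.
Repeated trigrams (each contributes count−1 duplicates):
  go bird go: 3
  bird bird throw: 2
  bird go say: 2
  bird throw go: 2
5 duplicate windows → 28 − 5 = 23 distinct.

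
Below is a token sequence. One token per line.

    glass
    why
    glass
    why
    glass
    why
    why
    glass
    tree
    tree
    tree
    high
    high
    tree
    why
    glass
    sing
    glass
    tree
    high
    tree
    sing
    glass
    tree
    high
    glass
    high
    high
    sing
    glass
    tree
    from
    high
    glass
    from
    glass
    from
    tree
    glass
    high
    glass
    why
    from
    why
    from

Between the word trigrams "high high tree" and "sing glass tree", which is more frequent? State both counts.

"sing glass tree" (3 vs 1)

"high high tree": 1 occurrence
"sing glass tree": 3 occurrences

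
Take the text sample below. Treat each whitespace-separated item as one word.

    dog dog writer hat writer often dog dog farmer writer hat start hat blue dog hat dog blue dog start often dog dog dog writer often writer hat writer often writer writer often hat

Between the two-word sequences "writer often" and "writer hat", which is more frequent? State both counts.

"writer often": 4 occurrences
"writer hat": 3 occurrences

"writer often" (4 vs 3)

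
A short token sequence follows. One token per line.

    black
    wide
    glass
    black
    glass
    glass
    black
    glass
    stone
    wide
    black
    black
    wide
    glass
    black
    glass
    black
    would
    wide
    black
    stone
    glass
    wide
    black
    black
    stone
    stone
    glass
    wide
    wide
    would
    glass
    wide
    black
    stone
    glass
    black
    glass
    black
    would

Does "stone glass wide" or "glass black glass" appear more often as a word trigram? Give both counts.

"glass black glass" (4 vs 2)

"stone glass wide": 2 occurrences
"glass black glass": 4 occurrences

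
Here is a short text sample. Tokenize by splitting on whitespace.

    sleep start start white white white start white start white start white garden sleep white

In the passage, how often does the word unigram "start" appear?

Scanning the 15 tokens for "start":
  position 2: start
  position 3: start
  position 7: start
  position 9: start
  position 11: start

5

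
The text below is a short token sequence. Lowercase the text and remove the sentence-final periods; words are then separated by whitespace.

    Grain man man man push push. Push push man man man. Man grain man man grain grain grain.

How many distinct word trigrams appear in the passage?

11

18 tokens → 16 trigram windows in total.
Repeated trigrams (each contributes count−1 duplicates):
  man man man: 3
  grain man man: 2
  man man grain: 2
  push push push: 2
5 duplicate windows → 16 − 5 = 11 distinct.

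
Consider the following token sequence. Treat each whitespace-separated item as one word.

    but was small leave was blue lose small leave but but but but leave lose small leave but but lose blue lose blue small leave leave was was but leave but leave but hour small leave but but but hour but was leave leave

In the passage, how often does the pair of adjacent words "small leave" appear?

Scanning the 43 overlapping bigram windows for "small leave":
  position 3–4: small leave
  position 8–9: small leave
  position 16–17: small leave
  position 24–25: small leave
  position 35–36: small leave

5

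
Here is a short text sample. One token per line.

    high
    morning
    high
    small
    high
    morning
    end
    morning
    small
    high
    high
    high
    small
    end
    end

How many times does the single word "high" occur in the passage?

Scanning the 15 tokens for "high":
  position 1: high
  position 3: high
  position 5: high
  position 10: high
  position 11: high
  position 12: high

6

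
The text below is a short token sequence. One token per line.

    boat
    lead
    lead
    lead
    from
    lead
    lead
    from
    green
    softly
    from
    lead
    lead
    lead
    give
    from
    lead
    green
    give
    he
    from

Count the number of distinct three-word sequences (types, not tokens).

21 tokens → 19 trigram windows in total.
Repeated trigrams (each contributes count−1 duplicates):
  from lead lead: 2
  lead lead from: 2
  lead lead lead: 2
3 duplicate windows → 19 − 3 = 16 distinct.

16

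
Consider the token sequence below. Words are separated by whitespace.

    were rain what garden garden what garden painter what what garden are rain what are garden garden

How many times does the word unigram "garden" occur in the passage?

Scanning the 17 tokens for "garden":
  position 4: garden
  position 5: garden
  position 7: garden
  position 11: garden
  position 16: garden
  position 17: garden

6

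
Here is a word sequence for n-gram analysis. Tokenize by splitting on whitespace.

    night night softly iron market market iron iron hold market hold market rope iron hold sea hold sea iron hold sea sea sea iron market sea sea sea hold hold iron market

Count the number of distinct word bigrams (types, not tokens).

32 tokens → 31 bigram windows in total.
Repeated bigrams (each contributes count−1 duplicates):
  sea sea: 4
  hold sea: 3
  iron hold: 3
  iron market: 3
  hold market: 2
  sea hold: 2
  sea iron: 2
12 duplicate windows → 31 − 12 = 19 distinct.

19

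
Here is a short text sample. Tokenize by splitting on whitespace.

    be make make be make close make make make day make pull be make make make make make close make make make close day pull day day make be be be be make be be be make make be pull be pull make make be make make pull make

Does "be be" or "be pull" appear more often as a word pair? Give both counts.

"be be" (5 vs 2)

"be be": 5 occurrences
"be pull": 2 occurrences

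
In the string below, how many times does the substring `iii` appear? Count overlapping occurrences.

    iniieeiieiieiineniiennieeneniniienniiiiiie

4

Sliding a length-3 window over the 42 characters (40 positions):
  position 36–38: iii
  position 37–39: iii
  position 38–40: iii
  position 39–41: iii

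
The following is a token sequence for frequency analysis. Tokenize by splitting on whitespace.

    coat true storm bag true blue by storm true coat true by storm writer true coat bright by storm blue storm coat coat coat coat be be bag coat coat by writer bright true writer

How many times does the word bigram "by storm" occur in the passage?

3

Scanning the 34 overlapping bigram windows for "by storm":
  position 7–8: by storm
  position 12–13: by storm
  position 18–19: by storm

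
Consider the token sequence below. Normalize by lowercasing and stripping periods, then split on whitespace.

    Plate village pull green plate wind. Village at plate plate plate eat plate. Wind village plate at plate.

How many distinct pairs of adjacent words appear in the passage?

18 tokens → 17 bigram windows in total.
Repeated bigrams (each contributes count−1 duplicates):
  at plate: 2
  plate plate: 2
  plate wind: 2
  wind village: 2
4 duplicate windows → 17 − 4 = 13 distinct.

13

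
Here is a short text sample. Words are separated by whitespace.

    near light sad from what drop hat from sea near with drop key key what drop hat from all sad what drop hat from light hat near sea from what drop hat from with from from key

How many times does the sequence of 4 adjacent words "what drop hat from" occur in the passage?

Scanning the 34 overlapping 4-gram windows for "what drop hat from":
  position 5–8: what drop hat from
  position 15–18: what drop hat from
  position 21–24: what drop hat from
  position 30–33: what drop hat from

4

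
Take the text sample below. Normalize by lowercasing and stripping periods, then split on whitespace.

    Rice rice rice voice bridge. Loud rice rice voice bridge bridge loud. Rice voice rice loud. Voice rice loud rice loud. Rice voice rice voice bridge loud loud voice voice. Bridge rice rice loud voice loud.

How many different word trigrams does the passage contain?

36 tokens → 34 trigram windows in total.
Repeated trigrams (each contributes count−1 duplicates):
  rice voice bridge: 3
  bridge loud rice: 2
  loud rice voice: 2
  rice loud rice: 2
  rice loud voice: 2
  rice rice voice: 2
  rice voice rice: 2
  voice bridge loud: 2
  … (1 more repeated)
10 duplicate windows → 34 − 10 = 24 distinct.

24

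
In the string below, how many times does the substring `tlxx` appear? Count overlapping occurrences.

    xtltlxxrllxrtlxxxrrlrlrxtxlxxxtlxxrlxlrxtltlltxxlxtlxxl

4

Sliding a length-4 window over the 55 characters (52 positions):
  position 4–7: tlxx
  position 13–16: tlxx
  position 31–34: tlxx
  position 51–54: tlxx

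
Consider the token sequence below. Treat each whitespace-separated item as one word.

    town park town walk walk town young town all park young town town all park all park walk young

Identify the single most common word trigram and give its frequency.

"town all park", 2 times

Trigram frequencies (highest first):
  town all park: 2
  town park town: 1
  park town walk: 1
  town walk walk: 1
  walk walk town: 1
  walk town young: 1
  … (10 more, each ≤ 1)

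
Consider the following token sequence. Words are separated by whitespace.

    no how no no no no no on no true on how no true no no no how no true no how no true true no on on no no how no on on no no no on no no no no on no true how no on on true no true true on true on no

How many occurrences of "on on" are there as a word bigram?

3

Scanning the 56 overlapping bigram windows for "on on":
  position 27–28: on on
  position 33–34: on on
  position 48–49: on on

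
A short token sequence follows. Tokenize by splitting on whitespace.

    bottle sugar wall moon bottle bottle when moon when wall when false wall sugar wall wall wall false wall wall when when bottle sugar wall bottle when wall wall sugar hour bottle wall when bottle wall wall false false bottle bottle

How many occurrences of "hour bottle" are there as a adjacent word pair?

1

Scanning the 40 overlapping bigram windows for "hour bottle":
  position 31–32: hour bottle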